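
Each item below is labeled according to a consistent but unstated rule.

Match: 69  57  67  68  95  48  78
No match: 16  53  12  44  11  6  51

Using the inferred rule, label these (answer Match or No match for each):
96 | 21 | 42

Match, No match, No match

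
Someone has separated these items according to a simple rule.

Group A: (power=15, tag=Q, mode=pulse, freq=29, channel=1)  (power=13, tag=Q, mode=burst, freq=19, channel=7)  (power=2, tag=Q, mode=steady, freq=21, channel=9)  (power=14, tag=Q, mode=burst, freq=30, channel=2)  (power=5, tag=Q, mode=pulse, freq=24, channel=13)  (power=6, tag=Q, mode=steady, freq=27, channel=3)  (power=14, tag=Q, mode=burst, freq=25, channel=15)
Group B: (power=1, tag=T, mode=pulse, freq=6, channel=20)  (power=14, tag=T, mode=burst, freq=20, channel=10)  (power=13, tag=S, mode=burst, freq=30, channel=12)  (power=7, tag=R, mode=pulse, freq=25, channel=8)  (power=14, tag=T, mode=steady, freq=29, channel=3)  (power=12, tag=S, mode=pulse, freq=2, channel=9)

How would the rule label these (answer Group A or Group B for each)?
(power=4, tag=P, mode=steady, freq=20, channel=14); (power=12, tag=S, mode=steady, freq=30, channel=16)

Comparing the two groups points to one rule — tag is Q.

Group B, Group B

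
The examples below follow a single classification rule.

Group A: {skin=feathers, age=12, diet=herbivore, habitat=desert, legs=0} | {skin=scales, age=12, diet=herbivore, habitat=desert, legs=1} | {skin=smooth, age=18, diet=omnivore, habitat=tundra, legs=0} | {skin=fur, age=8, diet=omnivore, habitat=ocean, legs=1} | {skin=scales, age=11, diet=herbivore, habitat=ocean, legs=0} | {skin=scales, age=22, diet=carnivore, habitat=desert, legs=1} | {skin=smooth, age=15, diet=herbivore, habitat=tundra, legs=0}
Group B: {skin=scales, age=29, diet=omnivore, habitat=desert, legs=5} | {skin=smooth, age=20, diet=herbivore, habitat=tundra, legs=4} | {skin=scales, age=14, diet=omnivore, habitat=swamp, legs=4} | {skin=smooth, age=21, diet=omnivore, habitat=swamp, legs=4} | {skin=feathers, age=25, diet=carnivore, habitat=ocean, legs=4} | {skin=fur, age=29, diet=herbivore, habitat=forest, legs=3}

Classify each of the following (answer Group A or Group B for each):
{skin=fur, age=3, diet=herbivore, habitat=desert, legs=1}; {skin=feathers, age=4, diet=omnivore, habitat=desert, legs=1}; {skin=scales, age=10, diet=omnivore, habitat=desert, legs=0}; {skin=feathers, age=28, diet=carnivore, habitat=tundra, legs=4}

The classifier is using: legs ≤ 1.
{skin=fur, age=3, diet=herbivore, habitat=desert, legs=1} — legs = 1, hence Group A. {skin=feathers, age=4, diet=omnivore, habitat=desert, legs=1} — legs = 1, hence Group A. {skin=scales, age=10, diet=omnivore, habitat=desert, legs=0} — legs = 0, hence Group A. {skin=feathers, age=28, diet=carnivore, habitat=tundra, legs=4} — legs = 4, hence Group B.

Group A, Group A, Group A, Group B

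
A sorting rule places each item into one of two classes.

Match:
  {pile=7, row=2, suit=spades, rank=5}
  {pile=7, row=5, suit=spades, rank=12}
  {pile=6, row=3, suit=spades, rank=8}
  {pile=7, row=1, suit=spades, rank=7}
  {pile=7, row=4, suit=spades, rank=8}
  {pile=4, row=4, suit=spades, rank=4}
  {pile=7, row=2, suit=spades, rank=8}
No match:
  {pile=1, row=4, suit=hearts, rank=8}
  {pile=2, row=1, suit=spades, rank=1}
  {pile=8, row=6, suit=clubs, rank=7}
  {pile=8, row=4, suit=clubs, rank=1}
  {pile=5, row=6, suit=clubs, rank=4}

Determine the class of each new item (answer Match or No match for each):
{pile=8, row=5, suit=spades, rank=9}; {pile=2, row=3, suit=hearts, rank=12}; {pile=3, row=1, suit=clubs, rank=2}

Match, No match, No match

A rule that fits every label: suit is spades AND pile ≥ 4 — true of each 'Match' example, false of each 'No match' one.
{pile=8, row=5, suit=spades, rank=9}: Match (suit is spades, pile = 8). {pile=2, row=3, suit=hearts, rank=12}: No match (suit is hearts, pile = 2). {pile=3, row=1, suit=clubs, rank=2}: No match (suit is clubs, pile = 3).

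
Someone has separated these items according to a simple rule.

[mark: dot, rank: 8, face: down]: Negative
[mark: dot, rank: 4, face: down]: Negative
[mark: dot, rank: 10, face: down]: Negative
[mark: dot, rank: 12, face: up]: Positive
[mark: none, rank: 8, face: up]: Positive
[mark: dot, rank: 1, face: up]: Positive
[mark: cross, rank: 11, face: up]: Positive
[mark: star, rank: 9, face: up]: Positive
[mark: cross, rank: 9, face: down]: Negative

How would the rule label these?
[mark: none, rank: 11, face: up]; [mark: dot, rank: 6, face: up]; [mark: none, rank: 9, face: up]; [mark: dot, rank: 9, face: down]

Positive, Positive, Positive, Negative

The common property of the 'Positive' items is: face is up. No 'Negative' item has it.
[mark: none, rank: 11, face: up] → face is up → Positive. [mark: dot, rank: 6, face: up] → face is up → Positive. [mark: none, rank: 9, face: up] → face is up → Positive. [mark: dot, rank: 9, face: down] → face is down → Negative.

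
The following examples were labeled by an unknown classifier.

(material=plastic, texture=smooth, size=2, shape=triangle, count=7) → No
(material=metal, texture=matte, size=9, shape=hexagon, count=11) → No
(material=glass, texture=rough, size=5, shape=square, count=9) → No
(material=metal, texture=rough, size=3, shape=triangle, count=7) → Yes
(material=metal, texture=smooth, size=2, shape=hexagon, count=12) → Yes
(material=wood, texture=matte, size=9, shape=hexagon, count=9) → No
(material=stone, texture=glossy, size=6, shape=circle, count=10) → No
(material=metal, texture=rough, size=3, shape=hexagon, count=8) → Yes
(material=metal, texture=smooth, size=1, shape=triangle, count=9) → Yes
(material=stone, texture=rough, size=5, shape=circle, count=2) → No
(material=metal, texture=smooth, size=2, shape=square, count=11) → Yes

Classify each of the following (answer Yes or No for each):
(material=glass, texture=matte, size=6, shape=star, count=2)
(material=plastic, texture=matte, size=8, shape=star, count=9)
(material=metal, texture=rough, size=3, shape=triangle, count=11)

The classifier is using: material is metal AND size ≤ 3.

No, No, Yes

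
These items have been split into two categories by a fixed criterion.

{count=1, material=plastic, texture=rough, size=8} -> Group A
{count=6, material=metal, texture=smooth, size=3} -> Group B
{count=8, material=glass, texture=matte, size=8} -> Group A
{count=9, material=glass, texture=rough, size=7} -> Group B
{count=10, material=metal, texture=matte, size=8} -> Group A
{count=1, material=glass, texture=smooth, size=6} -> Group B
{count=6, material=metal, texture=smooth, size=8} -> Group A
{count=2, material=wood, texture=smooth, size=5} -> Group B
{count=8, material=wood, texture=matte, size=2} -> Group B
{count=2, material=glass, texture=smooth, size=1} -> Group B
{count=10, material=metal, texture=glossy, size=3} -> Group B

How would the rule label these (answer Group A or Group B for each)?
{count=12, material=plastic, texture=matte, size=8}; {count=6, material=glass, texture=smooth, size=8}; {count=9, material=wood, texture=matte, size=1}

One predicate separates the groups cleanly: size = 8.
Group A: {count=12, material=plastic, texture=matte, size=8}, since size = 8.
Group A: {count=6, material=glass, texture=smooth, size=8}, since size = 8.
Group B: {count=9, material=wood, texture=matte, size=1}, since size = 1.

Group A, Group A, Group B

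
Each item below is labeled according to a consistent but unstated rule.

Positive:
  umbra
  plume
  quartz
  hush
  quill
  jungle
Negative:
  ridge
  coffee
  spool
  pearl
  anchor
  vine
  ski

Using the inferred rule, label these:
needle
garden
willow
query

The rule appears to be: contains 'u'.
Negative: needle, since no 'u'.
Negative: garden, since no 'u'.
Negative: willow, since no 'u'.
Positive: query, since has 'u'.

Negative, Negative, Negative, Positive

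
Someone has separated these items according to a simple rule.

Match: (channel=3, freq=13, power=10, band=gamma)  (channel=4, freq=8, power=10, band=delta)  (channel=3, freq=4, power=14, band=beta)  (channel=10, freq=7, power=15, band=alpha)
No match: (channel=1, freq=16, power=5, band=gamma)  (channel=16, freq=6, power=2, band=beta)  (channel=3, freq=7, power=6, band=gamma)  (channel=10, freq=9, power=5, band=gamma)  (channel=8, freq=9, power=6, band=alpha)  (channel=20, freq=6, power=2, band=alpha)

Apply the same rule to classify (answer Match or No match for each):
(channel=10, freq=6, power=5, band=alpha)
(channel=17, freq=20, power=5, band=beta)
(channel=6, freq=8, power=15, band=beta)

No match, No match, Match

A rule that fits every label: power ≥ 10 — true of each 'Match' example, false of each 'No match' one.
(channel=10, freq=6, power=5, band=alpha) → power = 5 → No match. (channel=17, freq=20, power=5, band=beta) → power = 5 → No match. (channel=6, freq=8, power=15, band=beta) → power = 15 → Match.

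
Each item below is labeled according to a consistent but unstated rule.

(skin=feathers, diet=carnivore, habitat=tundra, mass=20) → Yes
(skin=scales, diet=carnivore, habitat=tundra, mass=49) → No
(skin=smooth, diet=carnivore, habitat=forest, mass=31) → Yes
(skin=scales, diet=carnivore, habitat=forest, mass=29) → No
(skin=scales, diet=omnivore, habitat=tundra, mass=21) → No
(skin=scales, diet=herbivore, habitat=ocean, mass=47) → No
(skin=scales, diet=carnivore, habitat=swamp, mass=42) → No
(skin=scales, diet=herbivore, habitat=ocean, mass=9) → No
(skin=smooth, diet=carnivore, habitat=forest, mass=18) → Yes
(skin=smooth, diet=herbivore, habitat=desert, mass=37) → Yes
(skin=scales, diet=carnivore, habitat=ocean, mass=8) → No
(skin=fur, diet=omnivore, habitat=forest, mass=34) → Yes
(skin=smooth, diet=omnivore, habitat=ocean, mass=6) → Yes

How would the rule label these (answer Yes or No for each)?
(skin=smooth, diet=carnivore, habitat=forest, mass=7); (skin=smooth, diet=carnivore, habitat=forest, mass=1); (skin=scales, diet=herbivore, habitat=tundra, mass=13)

Rule: skin is not scales. This holds for each 'Yes' example and fails for each 'No' one.

Yes, Yes, No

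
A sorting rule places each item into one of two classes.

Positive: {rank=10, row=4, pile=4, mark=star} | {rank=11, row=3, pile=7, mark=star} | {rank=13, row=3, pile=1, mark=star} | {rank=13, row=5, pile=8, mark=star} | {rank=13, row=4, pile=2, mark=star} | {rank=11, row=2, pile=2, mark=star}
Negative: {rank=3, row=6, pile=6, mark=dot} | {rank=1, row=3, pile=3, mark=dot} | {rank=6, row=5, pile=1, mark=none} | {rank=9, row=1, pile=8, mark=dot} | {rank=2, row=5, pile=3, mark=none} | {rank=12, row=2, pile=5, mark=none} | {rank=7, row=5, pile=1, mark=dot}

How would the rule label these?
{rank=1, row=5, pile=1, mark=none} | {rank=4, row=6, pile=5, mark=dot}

Negative, Negative

One predicate separates the groups cleanly: mark is star.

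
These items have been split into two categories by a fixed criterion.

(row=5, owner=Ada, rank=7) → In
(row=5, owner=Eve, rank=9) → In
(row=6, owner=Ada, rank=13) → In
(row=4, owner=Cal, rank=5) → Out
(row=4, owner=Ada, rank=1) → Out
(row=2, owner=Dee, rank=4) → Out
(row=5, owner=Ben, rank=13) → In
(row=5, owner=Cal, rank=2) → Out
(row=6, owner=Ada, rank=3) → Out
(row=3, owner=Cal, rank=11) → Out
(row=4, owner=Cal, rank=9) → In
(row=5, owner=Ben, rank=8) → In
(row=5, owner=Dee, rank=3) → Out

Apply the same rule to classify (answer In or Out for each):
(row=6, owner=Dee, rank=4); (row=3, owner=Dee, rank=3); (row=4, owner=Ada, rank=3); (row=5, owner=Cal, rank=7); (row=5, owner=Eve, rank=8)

Out, Out, Out, In, In

The rule appears to be: rank ≥ 7 AND row ≥ 4.
(row=6, owner=Dee, rank=4): rank = 4, row = 6 — doesn't qualify, so Out. (row=3, owner=Dee, rank=3): rank = 3, row = 3 — doesn't qualify, so Out. (row=4, owner=Ada, rank=3): rank = 3, row = 4 — doesn't qualify, so Out. (row=5, owner=Cal, rank=7): rank = 7, row = 5 — qualifies, so In. (row=5, owner=Eve, rank=8): rank = 8, row = 5 — qualifies, so In.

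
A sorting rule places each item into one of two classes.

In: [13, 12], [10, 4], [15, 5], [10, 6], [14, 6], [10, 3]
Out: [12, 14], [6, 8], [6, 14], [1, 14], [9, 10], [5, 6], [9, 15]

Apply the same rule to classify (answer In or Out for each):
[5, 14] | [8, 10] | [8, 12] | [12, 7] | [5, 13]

Out, Out, Out, In, Out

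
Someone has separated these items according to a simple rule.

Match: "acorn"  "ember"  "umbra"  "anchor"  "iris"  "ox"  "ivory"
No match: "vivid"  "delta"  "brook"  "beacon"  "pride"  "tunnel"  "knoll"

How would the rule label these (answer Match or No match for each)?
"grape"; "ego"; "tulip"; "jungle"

No match, Match, No match, No match

Checking candidate rules against both groups, what survives is: starts with a vowel.
No match: "grape", since starts with 'g'. Match: "ego", since starts with 'e'. No match: "tulip", since starts with 't'. No match: "jungle", since starts with 'j'.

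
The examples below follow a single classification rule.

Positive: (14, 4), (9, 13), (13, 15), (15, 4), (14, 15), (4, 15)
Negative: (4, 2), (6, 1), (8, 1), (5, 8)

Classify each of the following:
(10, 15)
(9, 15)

The classifier is using: sum ≥ 18.

Positive, Positive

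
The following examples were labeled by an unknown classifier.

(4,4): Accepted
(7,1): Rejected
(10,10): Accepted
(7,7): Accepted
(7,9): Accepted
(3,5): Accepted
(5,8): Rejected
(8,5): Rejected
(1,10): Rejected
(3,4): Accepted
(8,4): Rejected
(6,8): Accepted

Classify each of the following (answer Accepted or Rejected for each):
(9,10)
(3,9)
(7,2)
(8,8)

Accepted, Rejected, Rejected, Accepted

Every 'Accepted' example satisfies: |first − second| ≤ 2. None of the 'Rejected' examples do.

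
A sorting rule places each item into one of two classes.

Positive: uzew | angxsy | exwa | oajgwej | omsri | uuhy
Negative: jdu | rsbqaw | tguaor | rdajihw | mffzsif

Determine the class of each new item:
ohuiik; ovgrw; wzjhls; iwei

Positive, Positive, Negative, Positive

'Positive' ⟺ starts with a vowel.
Positive: ohuiik, since starts with 'o'. Positive: ovgrw, since starts with 'o'. Negative: wzjhls, since starts with 'w'. Positive: iwei, since starts with 'i'.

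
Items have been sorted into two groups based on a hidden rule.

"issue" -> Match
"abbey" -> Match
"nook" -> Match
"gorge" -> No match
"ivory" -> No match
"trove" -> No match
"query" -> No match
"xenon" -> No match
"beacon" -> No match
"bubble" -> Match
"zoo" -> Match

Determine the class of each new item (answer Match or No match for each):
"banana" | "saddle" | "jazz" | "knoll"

No match, Match, Match, Match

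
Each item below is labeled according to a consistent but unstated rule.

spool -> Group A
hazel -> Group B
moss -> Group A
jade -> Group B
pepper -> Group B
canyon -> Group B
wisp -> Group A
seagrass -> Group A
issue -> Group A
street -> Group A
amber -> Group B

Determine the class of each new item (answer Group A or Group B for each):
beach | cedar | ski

The common property of the 'Group A' items is: contains 's'. No 'Group B' item has it.
beach: Group B (no 's'). cedar: Group B (no 's'). ski: Group A (has 's').

Group B, Group B, Group A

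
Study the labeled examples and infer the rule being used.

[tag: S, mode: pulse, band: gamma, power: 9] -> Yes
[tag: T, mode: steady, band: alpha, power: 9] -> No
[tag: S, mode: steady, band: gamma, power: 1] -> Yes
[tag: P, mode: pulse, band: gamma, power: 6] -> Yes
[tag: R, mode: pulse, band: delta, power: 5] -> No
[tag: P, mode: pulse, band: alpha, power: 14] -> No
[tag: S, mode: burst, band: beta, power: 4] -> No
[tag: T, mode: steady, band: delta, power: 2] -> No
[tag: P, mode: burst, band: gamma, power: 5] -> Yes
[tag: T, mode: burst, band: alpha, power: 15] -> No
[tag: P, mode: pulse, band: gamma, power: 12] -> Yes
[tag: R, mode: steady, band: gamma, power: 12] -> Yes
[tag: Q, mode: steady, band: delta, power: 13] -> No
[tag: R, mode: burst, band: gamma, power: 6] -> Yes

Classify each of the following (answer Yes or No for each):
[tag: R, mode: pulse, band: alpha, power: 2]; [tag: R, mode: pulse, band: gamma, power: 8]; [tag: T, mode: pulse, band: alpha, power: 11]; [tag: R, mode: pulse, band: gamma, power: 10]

No, Yes, No, Yes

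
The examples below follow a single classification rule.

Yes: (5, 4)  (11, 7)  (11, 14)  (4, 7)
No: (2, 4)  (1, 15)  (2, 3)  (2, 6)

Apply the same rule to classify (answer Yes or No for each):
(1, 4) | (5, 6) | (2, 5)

No, Yes, No

The common property of the 'Yes' items is: first ≥ 3. No 'No' item has it.
(1, 4) → first 1 → No.
(5, 6) → first 5 → Yes.
(2, 5) → first 2 → No.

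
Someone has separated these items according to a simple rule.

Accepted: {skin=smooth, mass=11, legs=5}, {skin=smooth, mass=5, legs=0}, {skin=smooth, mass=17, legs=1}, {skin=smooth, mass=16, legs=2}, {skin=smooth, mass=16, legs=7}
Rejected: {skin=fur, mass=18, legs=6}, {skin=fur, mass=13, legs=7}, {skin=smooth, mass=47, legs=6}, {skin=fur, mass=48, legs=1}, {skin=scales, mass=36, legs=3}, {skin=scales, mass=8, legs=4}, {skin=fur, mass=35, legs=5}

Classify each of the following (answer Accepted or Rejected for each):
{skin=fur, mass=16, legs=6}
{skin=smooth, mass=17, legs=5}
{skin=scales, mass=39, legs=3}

The common property of the 'Accepted' items is: skin is smooth AND mass ≤ 17. No 'Rejected' item has it.
{skin=fur, mass=16, legs=6}: Rejected (skin is fur, mass = 16).
{skin=smooth, mass=17, legs=5}: Accepted (skin is smooth, mass = 17).
{skin=scales, mass=39, legs=3}: Rejected (skin is scales, mass = 39).

Rejected, Accepted, Rejected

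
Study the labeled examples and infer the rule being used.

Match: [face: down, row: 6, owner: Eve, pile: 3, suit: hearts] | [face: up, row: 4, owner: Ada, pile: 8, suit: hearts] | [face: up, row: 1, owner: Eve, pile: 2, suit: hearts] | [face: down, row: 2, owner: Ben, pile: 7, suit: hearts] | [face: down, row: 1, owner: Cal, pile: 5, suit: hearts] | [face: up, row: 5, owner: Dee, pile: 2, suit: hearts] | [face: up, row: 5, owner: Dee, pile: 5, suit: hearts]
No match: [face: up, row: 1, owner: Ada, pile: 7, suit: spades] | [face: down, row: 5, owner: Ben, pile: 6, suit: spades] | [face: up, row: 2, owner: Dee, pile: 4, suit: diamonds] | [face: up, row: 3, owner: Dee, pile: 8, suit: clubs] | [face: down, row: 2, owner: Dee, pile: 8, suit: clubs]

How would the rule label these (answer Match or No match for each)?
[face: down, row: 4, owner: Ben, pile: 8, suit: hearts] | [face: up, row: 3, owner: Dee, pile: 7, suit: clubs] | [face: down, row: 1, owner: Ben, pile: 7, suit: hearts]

Checking candidate rules against both groups, what survives is: suit is hearts.
[face: down, row: 4, owner: Ben, pile: 8, suit: hearts]: Match (suit is hearts). [face: up, row: 3, owner: Dee, pile: 7, suit: clubs]: No match (suit is clubs). [face: down, row: 1, owner: Ben, pile: 7, suit: hearts]: Match (suit is hearts).

Match, No match, Match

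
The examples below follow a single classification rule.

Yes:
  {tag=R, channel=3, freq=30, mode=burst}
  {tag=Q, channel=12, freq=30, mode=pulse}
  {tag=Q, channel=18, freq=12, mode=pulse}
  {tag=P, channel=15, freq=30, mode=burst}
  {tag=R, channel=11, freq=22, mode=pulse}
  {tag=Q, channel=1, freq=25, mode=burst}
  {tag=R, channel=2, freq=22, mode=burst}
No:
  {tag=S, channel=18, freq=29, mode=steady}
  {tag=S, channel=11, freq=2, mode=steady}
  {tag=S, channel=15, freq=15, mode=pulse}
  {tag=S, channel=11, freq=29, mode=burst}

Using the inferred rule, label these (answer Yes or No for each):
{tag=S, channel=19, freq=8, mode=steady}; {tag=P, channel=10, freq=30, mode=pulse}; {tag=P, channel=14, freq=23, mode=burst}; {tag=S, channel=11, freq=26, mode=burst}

The common property of the 'Yes' items is: tag is not S. No 'No' item has it.
{tag=S, channel=19, freq=8, mode=steady} → tag is S → No. {tag=P, channel=10, freq=30, mode=pulse} → tag is P → Yes. {tag=P, channel=14, freq=23, mode=burst} → tag is P → Yes. {tag=S, channel=11, freq=26, mode=burst} → tag is S → No.

No, Yes, Yes, No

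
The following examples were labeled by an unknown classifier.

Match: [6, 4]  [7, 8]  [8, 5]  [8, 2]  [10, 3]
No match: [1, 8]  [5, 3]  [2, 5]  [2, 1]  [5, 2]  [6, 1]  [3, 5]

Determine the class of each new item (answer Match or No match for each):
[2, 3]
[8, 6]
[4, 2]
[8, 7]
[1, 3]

No match, Match, No match, Match, No match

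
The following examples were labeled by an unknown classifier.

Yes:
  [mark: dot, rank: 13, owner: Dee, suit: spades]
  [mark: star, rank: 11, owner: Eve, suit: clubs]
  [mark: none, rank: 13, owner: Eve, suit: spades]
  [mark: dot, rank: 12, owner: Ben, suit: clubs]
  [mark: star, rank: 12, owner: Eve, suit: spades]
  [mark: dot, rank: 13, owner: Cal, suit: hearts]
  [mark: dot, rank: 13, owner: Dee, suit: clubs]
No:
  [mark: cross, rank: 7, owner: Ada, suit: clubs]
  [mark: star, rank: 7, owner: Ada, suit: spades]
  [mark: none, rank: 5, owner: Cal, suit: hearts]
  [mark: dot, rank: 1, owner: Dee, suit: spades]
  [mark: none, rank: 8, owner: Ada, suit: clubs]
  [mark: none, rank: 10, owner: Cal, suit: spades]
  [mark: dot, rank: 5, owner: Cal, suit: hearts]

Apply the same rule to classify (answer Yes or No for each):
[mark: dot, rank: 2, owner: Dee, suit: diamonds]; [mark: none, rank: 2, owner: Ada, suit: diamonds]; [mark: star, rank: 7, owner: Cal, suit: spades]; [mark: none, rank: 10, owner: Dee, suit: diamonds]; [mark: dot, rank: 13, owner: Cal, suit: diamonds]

No, No, No, No, Yes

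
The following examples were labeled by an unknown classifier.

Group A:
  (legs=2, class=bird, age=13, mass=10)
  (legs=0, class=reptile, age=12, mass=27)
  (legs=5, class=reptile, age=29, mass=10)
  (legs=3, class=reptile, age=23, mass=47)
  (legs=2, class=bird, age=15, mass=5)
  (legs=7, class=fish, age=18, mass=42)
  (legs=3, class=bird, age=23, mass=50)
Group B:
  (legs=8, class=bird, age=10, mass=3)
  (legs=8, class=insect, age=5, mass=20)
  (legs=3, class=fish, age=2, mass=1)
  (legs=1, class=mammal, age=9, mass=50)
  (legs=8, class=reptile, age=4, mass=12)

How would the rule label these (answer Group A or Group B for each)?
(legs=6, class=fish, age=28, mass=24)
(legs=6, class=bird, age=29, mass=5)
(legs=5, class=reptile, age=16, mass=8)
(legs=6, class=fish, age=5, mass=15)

The classifier is using: age ≥ 12.

Group A, Group A, Group A, Group B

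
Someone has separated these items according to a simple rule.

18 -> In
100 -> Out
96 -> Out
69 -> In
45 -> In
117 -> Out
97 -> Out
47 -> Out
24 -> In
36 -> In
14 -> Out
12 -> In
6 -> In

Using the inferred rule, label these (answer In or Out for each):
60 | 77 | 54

In, Out, In

The pattern is that an item is 'In' exactly when: multiple of 3 AND at most 69.
In: 60, since 60 = 3·20, 60 ≤ 69.
Out: 77, since 77 = 3·25 + 2, 77 > 69.
In: 54, since 54 = 3·18, 54 ≤ 69.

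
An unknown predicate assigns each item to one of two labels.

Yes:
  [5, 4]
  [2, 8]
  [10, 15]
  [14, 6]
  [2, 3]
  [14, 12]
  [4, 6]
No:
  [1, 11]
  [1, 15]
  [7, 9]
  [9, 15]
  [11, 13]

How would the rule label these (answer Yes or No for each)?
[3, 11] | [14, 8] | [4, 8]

No, Yes, Yes

Checking candidate rules against both groups, what survives is: product is even.
[3, 11]: 3·11 = 33, doesn't match → No. [14, 8]: 14·8 = 112, qualifies → Yes. [4, 8]: 4·8 = 32, qualifies → Yes.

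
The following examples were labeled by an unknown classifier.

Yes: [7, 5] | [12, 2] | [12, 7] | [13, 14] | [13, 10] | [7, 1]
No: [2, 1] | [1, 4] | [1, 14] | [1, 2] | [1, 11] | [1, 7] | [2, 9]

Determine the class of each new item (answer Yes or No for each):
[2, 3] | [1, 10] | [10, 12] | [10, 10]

No, No, Yes, Yes

The pattern is that an item is 'Yes' exactly when: first ≥ 4.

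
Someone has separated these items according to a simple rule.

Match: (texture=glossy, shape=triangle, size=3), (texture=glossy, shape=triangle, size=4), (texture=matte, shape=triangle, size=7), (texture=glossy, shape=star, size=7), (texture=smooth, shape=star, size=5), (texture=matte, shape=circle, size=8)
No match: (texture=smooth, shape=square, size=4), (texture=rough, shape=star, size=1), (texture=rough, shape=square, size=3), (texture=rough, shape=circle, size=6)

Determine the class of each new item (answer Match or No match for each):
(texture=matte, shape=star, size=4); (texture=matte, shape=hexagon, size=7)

Match, Match

All 'Match' examples share one property — texture is not rough AND shape is not square — and every 'No match' example lacks it.
(texture=matte, shape=star, size=4): texture is matte, shape is star, checks out → Match. (texture=matte, shape=hexagon, size=7): texture is matte, shape is hexagon, checks out → Match.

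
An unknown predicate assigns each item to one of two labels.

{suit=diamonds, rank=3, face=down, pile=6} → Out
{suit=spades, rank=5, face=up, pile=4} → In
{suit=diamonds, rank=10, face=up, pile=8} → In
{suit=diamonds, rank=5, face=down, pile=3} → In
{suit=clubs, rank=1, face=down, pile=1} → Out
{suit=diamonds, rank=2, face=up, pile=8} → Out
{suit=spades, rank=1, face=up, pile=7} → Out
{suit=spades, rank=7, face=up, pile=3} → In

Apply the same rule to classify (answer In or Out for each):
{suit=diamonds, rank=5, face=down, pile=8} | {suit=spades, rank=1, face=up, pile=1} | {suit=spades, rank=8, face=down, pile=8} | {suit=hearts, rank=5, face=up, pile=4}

'In' ⟺ rank ≥ 5.
{suit=diamonds, rank=5, face=down, pile=8}: In (rank = 5). {suit=spades, rank=1, face=up, pile=1}: Out (rank = 1). {suit=spades, rank=8, face=down, pile=8}: In (rank = 8). {suit=hearts, rank=5, face=up, pile=4}: In (rank = 5).

In, Out, In, In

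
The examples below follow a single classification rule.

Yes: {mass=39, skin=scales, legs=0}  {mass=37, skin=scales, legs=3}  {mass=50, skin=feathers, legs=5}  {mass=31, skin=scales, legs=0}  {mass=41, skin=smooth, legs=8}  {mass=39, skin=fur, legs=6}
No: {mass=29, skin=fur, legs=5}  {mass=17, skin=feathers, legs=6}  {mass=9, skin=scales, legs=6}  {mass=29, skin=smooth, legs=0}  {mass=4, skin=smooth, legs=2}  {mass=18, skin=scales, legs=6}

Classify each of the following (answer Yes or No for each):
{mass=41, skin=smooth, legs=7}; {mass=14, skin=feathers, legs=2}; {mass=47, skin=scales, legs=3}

Yes, No, Yes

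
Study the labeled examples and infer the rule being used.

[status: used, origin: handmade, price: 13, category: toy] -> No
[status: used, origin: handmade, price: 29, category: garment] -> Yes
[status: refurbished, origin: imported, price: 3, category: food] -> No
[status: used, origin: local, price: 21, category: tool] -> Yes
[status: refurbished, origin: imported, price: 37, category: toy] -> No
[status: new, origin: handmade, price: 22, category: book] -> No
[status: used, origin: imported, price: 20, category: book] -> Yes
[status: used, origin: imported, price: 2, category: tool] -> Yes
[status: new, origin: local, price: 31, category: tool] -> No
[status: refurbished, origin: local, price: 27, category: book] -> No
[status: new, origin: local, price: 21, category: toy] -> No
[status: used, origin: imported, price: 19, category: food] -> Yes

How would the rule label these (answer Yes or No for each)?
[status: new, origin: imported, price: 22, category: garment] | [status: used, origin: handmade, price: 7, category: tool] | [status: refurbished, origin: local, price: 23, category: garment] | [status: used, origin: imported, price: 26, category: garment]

No, Yes, No, Yes

The classifier is using: status is used AND price ≠ 13.
No: [status: new, origin: imported, price: 22, category: garment], since status is new, price = 22. Yes: [status: used, origin: handmade, price: 7, category: tool], since status is used, price = 7. No: [status: refurbished, origin: local, price: 23, category: garment], since status is refurbished, price = 23. Yes: [status: used, origin: imported, price: 26, category: garment], since status is used, price = 26.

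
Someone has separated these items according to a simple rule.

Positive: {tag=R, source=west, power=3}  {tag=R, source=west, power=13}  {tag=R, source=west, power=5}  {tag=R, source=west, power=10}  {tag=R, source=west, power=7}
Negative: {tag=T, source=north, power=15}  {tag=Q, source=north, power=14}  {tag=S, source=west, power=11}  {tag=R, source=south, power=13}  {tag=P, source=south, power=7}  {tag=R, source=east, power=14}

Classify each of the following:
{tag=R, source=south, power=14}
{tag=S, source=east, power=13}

One predicate separates the groups cleanly: tag is R AND source is west.
{tag=R, source=south, power=14}: tag is R, source is south — does not fit, so Negative. {tag=S, source=east, power=13}: tag is S, source is east — does not fit, so Negative.

Negative, Negative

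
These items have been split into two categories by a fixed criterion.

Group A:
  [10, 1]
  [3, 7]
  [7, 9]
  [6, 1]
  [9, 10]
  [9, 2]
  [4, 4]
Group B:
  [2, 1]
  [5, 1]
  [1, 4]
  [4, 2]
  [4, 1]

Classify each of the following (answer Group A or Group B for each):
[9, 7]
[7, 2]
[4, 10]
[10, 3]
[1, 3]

Group A, Group A, Group A, Group A, Group B

The rule appears to be: sum ≥ 7.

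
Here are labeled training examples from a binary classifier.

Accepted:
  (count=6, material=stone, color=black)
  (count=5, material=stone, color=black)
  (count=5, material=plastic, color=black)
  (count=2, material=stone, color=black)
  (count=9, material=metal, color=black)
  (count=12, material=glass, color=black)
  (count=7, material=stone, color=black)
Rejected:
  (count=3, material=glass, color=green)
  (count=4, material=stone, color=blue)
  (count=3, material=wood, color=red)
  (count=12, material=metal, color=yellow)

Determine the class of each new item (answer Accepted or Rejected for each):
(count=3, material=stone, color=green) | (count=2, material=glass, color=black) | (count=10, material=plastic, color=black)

The classifier is using: color is black.
(count=3, material=stone, color=green) — color is green, hence Rejected. (count=2, material=glass, color=black) — color is black, hence Accepted. (count=10, material=plastic, color=black) — color is black, hence Accepted.

Rejected, Accepted, Accepted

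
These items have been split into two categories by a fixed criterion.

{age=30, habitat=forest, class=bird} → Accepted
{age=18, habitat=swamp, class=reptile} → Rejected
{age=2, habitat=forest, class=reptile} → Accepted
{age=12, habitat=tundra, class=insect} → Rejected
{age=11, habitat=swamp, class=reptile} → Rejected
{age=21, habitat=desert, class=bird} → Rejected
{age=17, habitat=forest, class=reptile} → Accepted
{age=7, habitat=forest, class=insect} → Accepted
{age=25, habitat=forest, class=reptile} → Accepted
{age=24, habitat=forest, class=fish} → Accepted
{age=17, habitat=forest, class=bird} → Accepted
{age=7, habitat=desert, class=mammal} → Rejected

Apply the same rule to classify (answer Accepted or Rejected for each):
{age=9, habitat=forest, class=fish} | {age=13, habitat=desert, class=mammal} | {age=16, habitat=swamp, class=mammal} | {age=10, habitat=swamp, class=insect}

Comparing the two groups points to one rule — habitat is forest.
{age=9, habitat=forest, class=fish} — habitat is forest, hence Accepted. {age=13, habitat=desert, class=mammal} — habitat is desert, hence Rejected. {age=16, habitat=swamp, class=mammal} — habitat is swamp, hence Rejected. {age=10, habitat=swamp, class=insect} — habitat is swamp, hence Rejected.

Accepted, Rejected, Rejected, Rejected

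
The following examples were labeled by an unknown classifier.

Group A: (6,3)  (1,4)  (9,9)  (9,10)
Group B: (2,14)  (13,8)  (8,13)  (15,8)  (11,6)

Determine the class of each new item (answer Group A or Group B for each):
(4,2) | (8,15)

Group A, Group B

One predicate separates the groups cleanly: max ≤ 10.
Group A: (4,2), since max 4.
Group B: (8,15), since max 15.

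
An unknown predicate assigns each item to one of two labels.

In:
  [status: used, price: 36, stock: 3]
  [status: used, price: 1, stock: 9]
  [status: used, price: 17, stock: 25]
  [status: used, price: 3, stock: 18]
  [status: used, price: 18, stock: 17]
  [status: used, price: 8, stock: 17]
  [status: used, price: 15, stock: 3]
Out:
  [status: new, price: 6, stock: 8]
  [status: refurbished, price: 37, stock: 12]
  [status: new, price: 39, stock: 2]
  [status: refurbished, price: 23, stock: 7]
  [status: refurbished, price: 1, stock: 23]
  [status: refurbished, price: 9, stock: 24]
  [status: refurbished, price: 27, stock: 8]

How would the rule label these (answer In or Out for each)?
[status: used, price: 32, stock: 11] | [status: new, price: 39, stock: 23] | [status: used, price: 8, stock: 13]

In, Out, In

The classifier is using: status is used.
[status: used, price: 32, stock: 11] → status is used → In.
[status: new, price: 39, stock: 23] → status is new → Out.
[status: used, price: 8, stock: 13] → status is used → In.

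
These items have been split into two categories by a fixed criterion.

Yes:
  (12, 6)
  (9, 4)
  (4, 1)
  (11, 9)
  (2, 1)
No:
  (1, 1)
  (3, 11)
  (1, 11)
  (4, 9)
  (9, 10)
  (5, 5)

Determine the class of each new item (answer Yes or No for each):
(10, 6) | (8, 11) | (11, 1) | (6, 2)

Yes, No, Yes, Yes

Checking candidate rules against both groups, what survives is: first > second.
(10, 6): 10 > 6 — satisfies this, so Yes. (8, 11): 8 < 11 — does not fit, so No. (11, 1): 11 > 1 — satisfies this, so Yes. (6, 2): 6 > 2 — satisfies this, so Yes.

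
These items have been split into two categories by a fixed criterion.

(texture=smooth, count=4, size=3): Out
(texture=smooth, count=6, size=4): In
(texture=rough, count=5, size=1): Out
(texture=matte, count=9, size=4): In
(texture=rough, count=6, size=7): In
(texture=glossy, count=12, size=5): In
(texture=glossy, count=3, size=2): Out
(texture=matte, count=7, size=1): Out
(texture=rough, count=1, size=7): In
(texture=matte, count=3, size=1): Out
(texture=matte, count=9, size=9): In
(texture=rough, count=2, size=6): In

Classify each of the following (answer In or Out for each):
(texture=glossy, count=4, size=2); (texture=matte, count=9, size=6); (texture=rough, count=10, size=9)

'In' ⟺ size ≥ 4.
Out: (texture=glossy, count=4, size=2), since size = 2.
In: (texture=matte, count=9, size=6), since size = 6.
In: (texture=rough, count=10, size=9), since size = 9.

Out, In, In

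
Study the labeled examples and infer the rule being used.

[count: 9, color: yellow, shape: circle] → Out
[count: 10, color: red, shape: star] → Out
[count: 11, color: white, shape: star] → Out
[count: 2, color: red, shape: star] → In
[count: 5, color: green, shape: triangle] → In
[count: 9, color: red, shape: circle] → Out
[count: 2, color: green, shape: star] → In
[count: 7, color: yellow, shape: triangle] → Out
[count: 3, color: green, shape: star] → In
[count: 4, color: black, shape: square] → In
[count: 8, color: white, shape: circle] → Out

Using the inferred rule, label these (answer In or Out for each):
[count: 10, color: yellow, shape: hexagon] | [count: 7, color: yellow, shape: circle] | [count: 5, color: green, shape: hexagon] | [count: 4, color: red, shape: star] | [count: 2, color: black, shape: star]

Out, Out, In, In, In

The distinguishing property — count ≤ 5 — holds for all the 'In' cases and none of the 'Out' cases.
[count: 10, color: yellow, shape: hexagon]: count = 10 — fails the rule, so Out. [count: 7, color: yellow, shape: circle]: count = 7 — fails the rule, so Out. [count: 5, color: green, shape: hexagon]: count = 5 — satisfies this, so In. [count: 4, color: red, shape: star]: count = 4 — satisfies this, so In. [count: 2, color: black, shape: star]: count = 2 — satisfies this, so In.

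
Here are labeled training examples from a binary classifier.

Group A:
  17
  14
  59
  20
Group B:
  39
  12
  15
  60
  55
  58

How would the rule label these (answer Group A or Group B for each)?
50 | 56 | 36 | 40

The pattern is that an item is 'Group A' exactly when: ≡ 2 (mod 3).
50: Group A (50 mod 3 = 2). 56: Group A (56 mod 3 = 2). 36: Group B (36 mod 3 = 0). 40: Group B (40 mod 3 = 1).

Group A, Group A, Group B, Group B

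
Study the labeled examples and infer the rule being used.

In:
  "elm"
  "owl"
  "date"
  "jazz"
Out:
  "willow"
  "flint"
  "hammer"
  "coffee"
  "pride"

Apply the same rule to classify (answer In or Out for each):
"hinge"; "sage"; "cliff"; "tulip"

Out, In, Out, Out

The distinguishing property — length ≤ 4 — holds for all the 'In' cases and none of the 'Out' cases.
"hinge": length 5 — does not satisfy this, so Out.
"sage": length 4 — qualifies, so In.
"cliff": length 5 — does not satisfy this, so Out.
"tulip": length 5 — does not satisfy this, so Out.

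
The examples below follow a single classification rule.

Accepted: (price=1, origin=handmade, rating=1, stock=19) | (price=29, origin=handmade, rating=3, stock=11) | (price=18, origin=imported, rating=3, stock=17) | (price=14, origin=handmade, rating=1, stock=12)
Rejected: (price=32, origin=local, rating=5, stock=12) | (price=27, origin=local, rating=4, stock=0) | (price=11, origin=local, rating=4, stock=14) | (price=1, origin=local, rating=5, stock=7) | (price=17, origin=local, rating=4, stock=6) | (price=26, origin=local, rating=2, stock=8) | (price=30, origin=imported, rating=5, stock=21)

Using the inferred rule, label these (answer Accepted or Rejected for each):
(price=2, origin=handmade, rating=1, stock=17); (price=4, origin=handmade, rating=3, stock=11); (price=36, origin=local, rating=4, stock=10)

Accepted, Accepted, Rejected

The rule appears to be: stock ≥ 11 AND rating ≤ 3.
(price=2, origin=handmade, rating=1, stock=17) → stock = 17, rating = 1 → Accepted. (price=4, origin=handmade, rating=3, stock=11) → stock = 11, rating = 3 → Accepted. (price=36, origin=local, rating=4, stock=10) → stock = 10, rating = 4 → Rejected.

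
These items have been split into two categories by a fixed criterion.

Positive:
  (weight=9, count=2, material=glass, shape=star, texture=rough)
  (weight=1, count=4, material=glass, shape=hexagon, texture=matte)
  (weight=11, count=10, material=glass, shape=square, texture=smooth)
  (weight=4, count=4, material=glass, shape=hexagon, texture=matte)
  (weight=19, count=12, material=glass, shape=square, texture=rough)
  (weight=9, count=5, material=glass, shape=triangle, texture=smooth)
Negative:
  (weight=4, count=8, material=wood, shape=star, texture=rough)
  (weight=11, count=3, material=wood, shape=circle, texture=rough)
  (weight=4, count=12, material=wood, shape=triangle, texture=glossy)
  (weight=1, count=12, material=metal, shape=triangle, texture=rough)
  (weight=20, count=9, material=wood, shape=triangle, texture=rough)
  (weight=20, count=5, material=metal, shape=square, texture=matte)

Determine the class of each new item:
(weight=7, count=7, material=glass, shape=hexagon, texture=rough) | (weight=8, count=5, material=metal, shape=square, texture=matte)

Positive, Negative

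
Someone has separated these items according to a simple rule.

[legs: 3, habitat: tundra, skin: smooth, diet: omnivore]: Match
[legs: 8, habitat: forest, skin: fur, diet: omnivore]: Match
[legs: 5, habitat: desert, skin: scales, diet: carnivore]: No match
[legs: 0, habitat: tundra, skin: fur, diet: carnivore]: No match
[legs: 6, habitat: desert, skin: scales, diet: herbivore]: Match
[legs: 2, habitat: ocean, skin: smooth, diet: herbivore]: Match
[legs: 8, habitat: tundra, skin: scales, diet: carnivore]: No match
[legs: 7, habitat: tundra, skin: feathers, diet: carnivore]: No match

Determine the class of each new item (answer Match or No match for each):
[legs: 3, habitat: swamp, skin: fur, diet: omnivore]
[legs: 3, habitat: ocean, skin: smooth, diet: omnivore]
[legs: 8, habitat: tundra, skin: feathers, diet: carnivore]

Match, Match, No match

A rule that fits every label: diet is not carnivore — true of each 'Match' example, false of each 'No match' one.
[legs: 3, habitat: swamp, skin: fur, diet: omnivore]: diet is omnivore — has this property, so Match.
[legs: 3, habitat: ocean, skin: smooth, diet: omnivore]: diet is omnivore — has this property, so Match.
[legs: 8, habitat: tundra, skin: feathers, diet: carnivore]: diet is carnivore — does not fit, so No match.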